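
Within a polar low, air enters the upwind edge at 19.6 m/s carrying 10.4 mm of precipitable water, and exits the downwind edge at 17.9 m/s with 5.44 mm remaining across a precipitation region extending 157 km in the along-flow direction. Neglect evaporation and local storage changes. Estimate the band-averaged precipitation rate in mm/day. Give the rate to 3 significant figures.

Column moisture flux per unit crosswind length is F = V × PW.
Inflow: F_in = 19.6 × 10.4 = 203.84 mm·m/s
Outflow: F_out = 17.9 × 5.44 = 97.376 mm·m/s
Steady-state rate R = (F_in − F_out)/L = (203.84 − 97.376) / 157000 m = 6.781e-04 mm/s.
R = 6.781e-04 × 3600 × 24 = 58.6 mm/day.

R ≈ 58.6 mm/day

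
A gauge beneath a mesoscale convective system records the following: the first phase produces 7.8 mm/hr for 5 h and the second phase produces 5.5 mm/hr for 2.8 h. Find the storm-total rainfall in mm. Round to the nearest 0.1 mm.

total ≈ 54.4 mm

Total = Σ Rᵢ Δtᵢ = 7.8 × 5 + 5.5 × 2.8
      = 39 + 15.4 = 54.4 mm.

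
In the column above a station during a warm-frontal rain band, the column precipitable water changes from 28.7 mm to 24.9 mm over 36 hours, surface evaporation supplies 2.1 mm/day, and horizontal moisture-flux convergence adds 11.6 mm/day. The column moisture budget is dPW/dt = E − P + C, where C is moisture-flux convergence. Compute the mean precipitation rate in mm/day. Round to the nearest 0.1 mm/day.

dPW/dt = (24.9 − 28.7) mm / (36/24 day) = -2.533 mm/day.
P = E + C − dPW/dt = 2.1 + (11.6) − (-2.533) = 16.2 mm/day.

P ≈ 16.2 mm/day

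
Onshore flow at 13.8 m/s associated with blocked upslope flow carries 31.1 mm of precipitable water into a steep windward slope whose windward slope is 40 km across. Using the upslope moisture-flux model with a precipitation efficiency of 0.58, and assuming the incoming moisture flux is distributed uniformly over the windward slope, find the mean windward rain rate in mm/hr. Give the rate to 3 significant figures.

R ≈ 22.4 mm/hr

Incoming column moisture flux per unit ridge length: F = V × PW = 13.8 × 31.1 = 429.18 mm·m/s.
Spread over the 40 km slope with efficiency ε = 0.58: R = ε·F/W = 0.58 × 429.18 / 40000 m = 6.223e-03 mm/s.
R = 6.223e-03 × 3600 = 22.4 mm/hr.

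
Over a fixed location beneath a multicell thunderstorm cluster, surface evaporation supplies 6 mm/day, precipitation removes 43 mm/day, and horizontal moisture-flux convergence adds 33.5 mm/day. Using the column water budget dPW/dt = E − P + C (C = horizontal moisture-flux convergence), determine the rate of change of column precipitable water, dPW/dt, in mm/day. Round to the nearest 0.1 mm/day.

dPW/dt = E − P + C = 6 − 43 + (33.5) = -3.5 mm/day.

dPW/dt ≈ -3.5 mm/day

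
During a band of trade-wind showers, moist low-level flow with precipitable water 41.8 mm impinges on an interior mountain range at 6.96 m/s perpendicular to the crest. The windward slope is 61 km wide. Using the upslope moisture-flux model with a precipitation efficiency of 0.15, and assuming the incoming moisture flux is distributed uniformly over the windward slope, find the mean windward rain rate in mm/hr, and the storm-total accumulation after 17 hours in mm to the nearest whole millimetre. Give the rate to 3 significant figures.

Incoming column moisture flux per unit ridge length: F = V × PW = 6.96 × 41.8 = 290.928 mm·m/s.
Spread over the 61 km slope with efficiency ε = 0.15: R = ε·F/W = 0.15 × 290.928 / 61000 m = 7.154e-04 mm/s.
R = 7.154e-04 × 3600 = 2.58 mm/hr.
Over 17 h: total = 2.58 × 17 = 43.86 ≈ 44 mm.

R ≈ 2.58 mm/hr; total ≈ 44 mm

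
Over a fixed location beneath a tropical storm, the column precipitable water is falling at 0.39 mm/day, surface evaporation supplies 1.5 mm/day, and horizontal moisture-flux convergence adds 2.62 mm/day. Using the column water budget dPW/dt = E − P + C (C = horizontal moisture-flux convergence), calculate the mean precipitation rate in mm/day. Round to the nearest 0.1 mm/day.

P ≈ 4.5 mm/day

dPW/dt = -0.39 mm/day.
P = E + C − dPW/dt = 1.5 + (2.62) − (-0.39) = 4.5 mm/day.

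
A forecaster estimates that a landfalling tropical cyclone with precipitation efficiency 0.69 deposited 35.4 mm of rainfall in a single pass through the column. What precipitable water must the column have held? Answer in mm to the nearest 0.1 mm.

PW = rainfall / ε = 35.4 / 0.69 = 51.3 mm.

PW ≈ 51.3 mm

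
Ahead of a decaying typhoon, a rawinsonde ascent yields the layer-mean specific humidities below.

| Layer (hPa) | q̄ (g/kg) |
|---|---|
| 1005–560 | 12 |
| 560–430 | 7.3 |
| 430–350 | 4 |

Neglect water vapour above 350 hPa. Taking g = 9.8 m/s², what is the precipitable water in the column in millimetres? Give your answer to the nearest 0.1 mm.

Precipitable water is the column-integrated vapour mass per unit area: PW = (1/g) Σ q̄ Δp, with q in kg/kg and Δp in Pa (1 kg/m² of water = 1 mm).
Layer 1005–560 hPa: Δp = 445 hPa = 44500 Pa, q̄ = 0.012 kg/kg → 0.012 × 44500 / 9.8 = 54.49 mm
Layer 560–430 hPa: Δp = 130 hPa = 13000 Pa, q̄ = 0.0073 kg/kg → 0.0073 × 13000 / 9.8 = 9.68 mm
Layer 430–350 hPa: Δp = 80 hPa = 8000 Pa, q̄ = 0.004 kg/kg → 0.004 × 8000 / 9.8 = 3.27 mm
PW = 54.49 + 9.68 + 3.27 = 67.44 ≈ 67.4 mm.

PW ≈ 67.4 mm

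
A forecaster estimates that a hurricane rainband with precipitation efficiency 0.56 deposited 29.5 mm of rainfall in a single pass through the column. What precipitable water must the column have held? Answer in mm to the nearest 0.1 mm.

PW ≈ 52.7 mm

PW = rainfall / ε = 29.5 / 0.56 = 52.7 mm.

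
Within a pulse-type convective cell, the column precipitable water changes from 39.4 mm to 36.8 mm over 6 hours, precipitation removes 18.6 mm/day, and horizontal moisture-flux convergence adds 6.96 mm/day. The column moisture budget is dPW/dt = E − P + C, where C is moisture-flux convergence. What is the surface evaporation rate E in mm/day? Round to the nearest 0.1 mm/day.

dPW/dt = (36.8 − 39.4) mm / (6/24 day) = -10.400 mm/day.
E = dPW/dt + P − C = (-10.400) + 18.6 − (6.96) = 1.2 mm/day.

E ≈ 1.2 mm/day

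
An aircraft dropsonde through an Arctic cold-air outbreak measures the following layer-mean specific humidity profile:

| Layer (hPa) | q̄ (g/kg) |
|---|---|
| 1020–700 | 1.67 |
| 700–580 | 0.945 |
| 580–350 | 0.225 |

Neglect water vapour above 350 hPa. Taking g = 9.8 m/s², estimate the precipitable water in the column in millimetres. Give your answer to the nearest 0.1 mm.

Precipitable water is the column-integrated vapour mass per unit area: PW = (1/g) Σ q̄ Δp, with q in kg/kg and Δp in Pa (1 kg/m² of water = 1 mm).
Layer 1020–700 hPa: Δp = 320 hPa = 32000 Pa, q̄ = 0.00167 kg/kg → 0.00167 × 32000 / 9.8 = 5.45 mm
Layer 700–580 hPa: Δp = 120 hPa = 12000 Pa, q̄ = 0.000945 kg/kg → 0.000945 × 12000 / 9.8 = 1.16 mm
Layer 580–350 hPa: Δp = 230 hPa = 23000 Pa, q̄ = 0.000225 kg/kg → 0.000225 × 23000 / 9.8 = 0.53 mm
PW = 5.45 + 1.16 + 0.53 = 7.14 ≈ 7.1 mm.

PW ≈ 7.1 mm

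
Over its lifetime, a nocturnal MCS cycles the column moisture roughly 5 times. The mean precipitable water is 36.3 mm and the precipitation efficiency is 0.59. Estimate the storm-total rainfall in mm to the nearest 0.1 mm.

rainfall ≈ 107.1 mm

Each cycle deposits ε × PW = 0.59 × 36.3 = 21.417 mm.
Over 5 cycles: 5 × 21.417 = 107.1 mm.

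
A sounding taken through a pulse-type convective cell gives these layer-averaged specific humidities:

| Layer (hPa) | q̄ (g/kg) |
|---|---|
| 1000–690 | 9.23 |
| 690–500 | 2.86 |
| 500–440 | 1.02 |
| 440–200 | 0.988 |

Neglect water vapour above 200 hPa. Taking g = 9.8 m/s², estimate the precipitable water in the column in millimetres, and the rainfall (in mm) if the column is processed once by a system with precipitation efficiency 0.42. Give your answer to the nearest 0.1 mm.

Precipitable water is the column-integrated vapour mass per unit area: PW = (1/g) Σ q̄ Δp, with q in kg/kg and Δp in Pa (1 kg/m² of water = 1 mm).
Layer 1000–690 hPa: Δp = 310 hPa = 31000 Pa, q̄ = 0.00923 kg/kg → 0.00923 × 31000 / 9.8 = 29.20 mm
Layer 690–500 hPa: Δp = 190 hPa = 19000 Pa, q̄ = 0.00286 kg/kg → 0.00286 × 19000 / 9.8 = 5.54 mm
Layer 500–440 hPa: Δp = 60 hPa = 6000 Pa, q̄ = 0.00102 kg/kg → 0.00102 × 6000 / 9.8 = 0.62 mm
Layer 440–200 hPa: Δp = 240 hPa = 24000 Pa, q̄ = 0.000988 kg/kg → 0.000988 × 24000 / 9.8 = 2.42 mm
PW = 29.20 + 5.54 + 0.62 + 2.42 = 37.78 ≈ 37.8 mm.
Rainfall = ε × PW = 0.42 × 37.8 = 15.9 mm.

PW ≈ 37.8 mm; rainfall ≈ 15.9 mm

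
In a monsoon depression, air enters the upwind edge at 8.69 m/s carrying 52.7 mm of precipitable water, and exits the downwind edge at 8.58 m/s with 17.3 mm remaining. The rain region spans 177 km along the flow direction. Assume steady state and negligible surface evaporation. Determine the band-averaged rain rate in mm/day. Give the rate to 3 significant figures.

Column moisture flux per unit crosswind length is F = V × PW.
Inflow: F_in = 8.69 × 52.7 = 457.963 mm·m/s
Outflow: F_out = 8.58 × 17.3 = 148.434 mm·m/s
Steady-state rate R = (F_in − F_out)/L = (457.963 − 148.434) / 177000 m = 1.749e-03 mm/s.
R = 1.749e-03 × 3600 × 24 = 151 mm/day.

R ≈ 151 mm/day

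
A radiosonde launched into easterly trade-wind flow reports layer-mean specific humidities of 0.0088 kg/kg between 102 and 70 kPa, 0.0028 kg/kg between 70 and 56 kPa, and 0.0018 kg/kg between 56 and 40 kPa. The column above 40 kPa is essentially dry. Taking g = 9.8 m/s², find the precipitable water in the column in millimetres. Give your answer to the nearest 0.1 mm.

Precipitable water is the column-integrated vapour mass per unit area: PW = (1/g) Σ q̄ Δp, with q in kg/kg and Δp in Pa (1 kg/m² of water = 1 mm).
Layer 102–70 kPa: Δp = 320 hPa = 32000 Pa, q̄ = 0.0088 kg/kg → 0.0088 × 32000 / 9.8 = 28.73 mm
Layer 70–56 kPa: Δp = 140 hPa = 14000 Pa, q̄ = 0.0028 kg/kg → 0.0028 × 14000 / 9.8 = 4.00 mm
Layer 56–40 kPa: Δp = 160 hPa = 16000 Pa, q̄ = 0.0018 kg/kg → 0.0018 × 16000 / 9.8 = 2.94 mm
PW = 28.73 + 4.00 + 2.94 = 35.67 ≈ 35.7 mm.

PW ≈ 35.7 mm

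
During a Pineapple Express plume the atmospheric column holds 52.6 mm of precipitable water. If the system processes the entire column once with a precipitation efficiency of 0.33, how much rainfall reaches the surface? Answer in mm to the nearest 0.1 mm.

Rainfall = ε × PW = 0.33 × 52.6 = 17.4 mm.

rainfall ≈ 17.4 mm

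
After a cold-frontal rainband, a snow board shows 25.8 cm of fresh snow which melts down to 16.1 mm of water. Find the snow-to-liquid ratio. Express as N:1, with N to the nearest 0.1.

ratio ≈ 16.0

Ratio = snow depth / SWE = 258 mm / 16.1 mm = 16.0, i.e. 16.0:1.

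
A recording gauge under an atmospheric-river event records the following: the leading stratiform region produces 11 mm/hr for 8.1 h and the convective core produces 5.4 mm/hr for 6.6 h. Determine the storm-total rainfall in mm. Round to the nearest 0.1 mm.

total ≈ 124.7 mm

Total = Σ Rᵢ Δtᵢ = 11 × 8.1 + 5.4 × 6.6
      = 89.1 + 35.64 = 124.7 mm.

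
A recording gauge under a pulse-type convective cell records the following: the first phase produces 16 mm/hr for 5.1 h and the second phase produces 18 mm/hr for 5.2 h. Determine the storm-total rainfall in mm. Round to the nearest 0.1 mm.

total ≈ 175.2 mm

Total = Σ Rᵢ Δtᵢ = 16 × 5.1 + 18 × 5.2
      = 81.6 + 93.6 = 175.2 mm.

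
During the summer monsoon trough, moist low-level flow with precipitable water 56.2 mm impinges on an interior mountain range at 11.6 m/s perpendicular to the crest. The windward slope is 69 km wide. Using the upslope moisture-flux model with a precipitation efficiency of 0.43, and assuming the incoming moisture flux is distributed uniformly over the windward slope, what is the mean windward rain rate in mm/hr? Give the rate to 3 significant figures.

Incoming column moisture flux per unit ridge length: F = V × PW = 11.6 × 56.2 = 651.92 mm·m/s.
Spread over the 69 km slope with efficiency ε = 0.43: R = ε·F/W = 0.43 × 651.92 / 69000 m = 4.063e-03 mm/s.
R = 4.063e-03 × 3600 = 14.6 mm/hr.

R ≈ 14.6 mm/hr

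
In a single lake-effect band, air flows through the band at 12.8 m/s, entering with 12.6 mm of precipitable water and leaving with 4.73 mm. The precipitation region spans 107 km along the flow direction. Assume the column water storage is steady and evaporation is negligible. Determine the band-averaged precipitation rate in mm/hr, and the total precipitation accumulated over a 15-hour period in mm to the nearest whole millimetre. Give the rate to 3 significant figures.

R ≈ 3.39 mm/hr; total ≈ 51 mm

Column moisture flux per unit crosswind length is F = V × PW.
Inflow: F_in = 12.8 × 12.6 = 161.28 mm·m/s
Outflow: F_out = 12.8 × 4.73 = 60.544 mm·m/s
Steady-state rate R = (F_in − F_out)/L = (161.28 − 60.544) / 107000 m = 9.415e-04 mm/s.
R = 9.415e-04 × 3600 = 3.39 mm/hr.
Over 15 h: total = 3.39 × 15 = 50.85 ≈ 51 mm.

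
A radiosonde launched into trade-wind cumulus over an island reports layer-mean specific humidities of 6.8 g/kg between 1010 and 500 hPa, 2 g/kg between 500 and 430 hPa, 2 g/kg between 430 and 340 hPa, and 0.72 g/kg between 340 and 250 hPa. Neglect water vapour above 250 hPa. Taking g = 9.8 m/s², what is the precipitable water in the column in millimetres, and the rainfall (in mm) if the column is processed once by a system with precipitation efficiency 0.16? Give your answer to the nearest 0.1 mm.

Precipitable water is the column-integrated vapour mass per unit area: PW = (1/g) Σ q̄ Δp, with q in kg/kg and Δp in Pa (1 kg/m² of water = 1 mm).
Layer 1010–500 hPa: Δp = 510 hPa = 51000 Pa, q̄ = 0.0068 kg/kg → 0.0068 × 51000 / 9.8 = 35.39 mm
Layer 500–430 hPa: Δp = 70 hPa = 7000 Pa, q̄ = 0.002 kg/kg → 0.002 × 7000 / 9.8 = 1.43 mm
Layer 430–340 hPa: Δp = 90 hPa = 9000 Pa, q̄ = 0.002 kg/kg → 0.002 × 9000 / 9.8 = 1.84 mm
Layer 340–250 hPa: Δp = 90 hPa = 9000 Pa, q̄ = 0.00072 kg/kg → 0.00072 × 9000 / 9.8 = 0.66 mm
PW = 35.39 + 1.43 + 1.84 + 0.66 = 39.32 ≈ 39.3 mm.
Rainfall = ε × PW = 0.16 × 39.3 = 6.3 mm.

PW ≈ 39.3 mm; rainfall ≈ 6.3 mm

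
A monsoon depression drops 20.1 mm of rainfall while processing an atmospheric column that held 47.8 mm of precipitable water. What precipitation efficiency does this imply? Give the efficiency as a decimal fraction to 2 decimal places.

ε = rainfall / PW = 20.1 / 47.8 = 0.42.

ε ≈ 0.42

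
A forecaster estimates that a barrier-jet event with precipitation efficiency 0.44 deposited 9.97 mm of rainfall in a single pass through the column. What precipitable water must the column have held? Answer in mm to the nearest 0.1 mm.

PW = rainfall / ε = 9.97 / 0.44 = 22.7 mm.

PW ≈ 22.7 mm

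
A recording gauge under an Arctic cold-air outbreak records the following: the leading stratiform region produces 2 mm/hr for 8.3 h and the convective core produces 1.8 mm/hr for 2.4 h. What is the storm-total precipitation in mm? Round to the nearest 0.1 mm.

total ≈ 20.9 mm

Total = Σ Rᵢ Δtᵢ = 2 × 8.3 + 1.8 × 2.4
      = 16.6 + 4.32 = 20.9 mm.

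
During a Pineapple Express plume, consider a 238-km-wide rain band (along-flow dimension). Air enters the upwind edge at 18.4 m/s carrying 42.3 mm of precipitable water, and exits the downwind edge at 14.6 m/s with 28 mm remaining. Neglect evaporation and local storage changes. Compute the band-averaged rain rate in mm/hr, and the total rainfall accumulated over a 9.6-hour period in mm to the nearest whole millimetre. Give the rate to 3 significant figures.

R ≈ 5.59 mm/hr; total ≈ 54 mm

Column moisture flux per unit crosswind length is F = V × PW.
Inflow: F_in = 18.4 × 42.3 = 778.32 mm·m/s
Outflow: F_out = 14.6 × 28 = 408.8 mm·m/s
Steady-state rate R = (F_in − F_out)/L = (778.32 − 408.8) / 238000 m = 1.553e-03 mm/s.
R = 1.553e-03 × 3600 = 5.59 mm/hr.
Over 9.6 h: total = 5.59 × 9.6 = 53.664 ≈ 54 mm.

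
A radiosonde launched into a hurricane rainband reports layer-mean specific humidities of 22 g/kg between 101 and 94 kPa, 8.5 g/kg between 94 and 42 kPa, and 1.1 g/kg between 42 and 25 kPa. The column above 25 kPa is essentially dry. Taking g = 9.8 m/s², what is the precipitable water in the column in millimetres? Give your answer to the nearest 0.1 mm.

PW ≈ 62.7 mm

Precipitable water is the column-integrated vapour mass per unit area: PW = (1/g) Σ q̄ Δp, with q in kg/kg and Δp in Pa (1 kg/m² of water = 1 mm).
Layer 101–94 kPa: Δp = 70 hPa = 7000 Pa, q̄ = 0.022 kg/kg → 0.022 × 7000 / 9.8 = 15.71 mm
Layer 94–42 kPa: Δp = 520 hPa = 52000 Pa, q̄ = 0.0085 kg/kg → 0.0085 × 52000 / 9.8 = 45.10 mm
Layer 42–25 kPa: Δp = 170 hPa = 17000 Pa, q̄ = 0.0011 kg/kg → 0.0011 × 17000 / 9.8 = 1.91 mm
PW = 15.71 + 45.10 + 1.91 = 62.72 ≈ 62.7 mm.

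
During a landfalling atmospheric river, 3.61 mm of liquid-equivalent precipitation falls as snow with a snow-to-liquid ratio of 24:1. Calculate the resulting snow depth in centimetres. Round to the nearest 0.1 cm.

snow depth ≈ 8.7 cm

Snow depth = liquid × ratio = 3.61 mm × 24 = 86.64 mm = 8.7 cm.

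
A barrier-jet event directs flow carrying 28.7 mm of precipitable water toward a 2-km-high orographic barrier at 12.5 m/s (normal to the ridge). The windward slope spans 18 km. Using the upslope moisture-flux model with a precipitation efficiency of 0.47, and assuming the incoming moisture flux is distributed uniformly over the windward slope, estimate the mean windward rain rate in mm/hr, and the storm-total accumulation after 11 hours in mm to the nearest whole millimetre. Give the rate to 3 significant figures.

Incoming column moisture flux per unit ridge length: F = V × PW = 12.5 × 28.7 = 358.75 mm·m/s.
Spread over the 18 km slope with efficiency ε = 0.47: R = ε·F/W = 0.47 × 358.75 / 18000 m = 9.367e-03 mm/s.
R = 9.367e-03 × 3600 = 33.7 mm/hr.
Over 11 h: total = 33.7 × 11 = 370.7 ≈ 371 mm.

R ≈ 33.7 mm/hr; total ≈ 371 mm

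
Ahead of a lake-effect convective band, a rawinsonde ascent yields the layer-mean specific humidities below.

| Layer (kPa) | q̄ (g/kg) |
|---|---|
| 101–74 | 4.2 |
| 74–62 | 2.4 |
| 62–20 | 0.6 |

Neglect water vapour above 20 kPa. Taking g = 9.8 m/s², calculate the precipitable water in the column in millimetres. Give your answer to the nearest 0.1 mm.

Precipitable water is the column-integrated vapour mass per unit area: PW = (1/g) Σ q̄ Δp, with q in kg/kg and Δp in Pa (1 kg/m² of water = 1 mm).
Layer 101–74 kPa: Δp = 270 hPa = 27000 Pa, q̄ = 0.0042 kg/kg → 0.0042 × 27000 / 9.8 = 11.57 mm
Layer 74–62 kPa: Δp = 120 hPa = 12000 Pa, q̄ = 0.0024 kg/kg → 0.0024 × 12000 / 9.8 = 2.94 mm
Layer 62–20 kPa: Δp = 420 hPa = 42000 Pa, q̄ = 0.0006 kg/kg → 0.0006 × 42000 / 9.8 = 2.57 mm
PW = 11.57 + 2.94 + 2.57 = 17.08 ≈ 17.1 mm.

PW ≈ 17.1 mm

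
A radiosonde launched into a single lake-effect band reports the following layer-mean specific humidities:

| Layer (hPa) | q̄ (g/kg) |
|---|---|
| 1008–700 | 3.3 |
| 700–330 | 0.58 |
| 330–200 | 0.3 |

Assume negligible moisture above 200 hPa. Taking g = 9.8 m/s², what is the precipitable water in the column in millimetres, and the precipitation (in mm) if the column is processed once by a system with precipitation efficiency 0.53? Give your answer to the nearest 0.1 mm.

Precipitable water is the column-integrated vapour mass per unit area: PW = (1/g) Σ q̄ Δp, with q in kg/kg and Δp in Pa (1 kg/m² of water = 1 mm).
Layer 1008–700 hPa: Δp = 308 hPa = 30800 Pa, q̄ = 0.0033 kg/kg → 0.0033 × 30800 / 9.8 = 10.37 mm
Layer 700–330 hPa: Δp = 370 hPa = 37000 Pa, q̄ = 0.00058 kg/kg → 0.00058 × 37000 / 9.8 = 2.19 mm
Layer 330–200 hPa: Δp = 130 hPa = 13000 Pa, q̄ = 0.0003 kg/kg → 0.0003 × 13000 / 9.8 = 0.40 mm
PW = 10.37 + 2.19 + 0.40 = 12.96 ≈ 13.0 mm.
Precipitation = ε × PW = 0.53 × 13.0 = 6.9 mm.

PW ≈ 13.0 mm; precipitation ≈ 6.9 mm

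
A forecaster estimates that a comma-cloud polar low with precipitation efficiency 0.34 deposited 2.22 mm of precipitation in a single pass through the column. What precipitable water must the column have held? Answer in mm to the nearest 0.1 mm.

PW ≈ 6.5 mm

PW = precipitation / ε = 2.22 / 0.34 = 6.5 mm.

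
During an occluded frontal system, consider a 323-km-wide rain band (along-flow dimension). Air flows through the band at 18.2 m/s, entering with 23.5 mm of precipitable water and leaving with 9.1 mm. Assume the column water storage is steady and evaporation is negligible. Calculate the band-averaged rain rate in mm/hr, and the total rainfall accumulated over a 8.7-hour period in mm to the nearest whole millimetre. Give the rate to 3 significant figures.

R ≈ 2.92 mm/hr; total ≈ 25 mm

Column moisture flux per unit crosswind length is F = V × PW.
Inflow: F_in = 18.2 × 23.5 = 427.7 mm·m/s
Outflow: F_out = 18.2 × 9.1 = 165.62 mm·m/s
Steady-state rate R = (F_in − F_out)/L = (427.7 − 165.62) / 323000 m = 8.114e-04 mm/s.
R = 8.114e-04 × 3600 = 2.92 mm/hr.
Over 8.7 h: total = 2.92 × 8.7 = 25.404 ≈ 25 mm.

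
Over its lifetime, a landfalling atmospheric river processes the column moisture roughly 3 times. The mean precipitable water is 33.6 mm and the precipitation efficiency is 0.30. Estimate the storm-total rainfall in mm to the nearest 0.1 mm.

Each cycle deposits ε × PW = 0.30 × 33.6 = 10.08 mm.
Over 3 cycles: 3 × 10.08 = 30.2 mm.

rainfall ≈ 30.2 mm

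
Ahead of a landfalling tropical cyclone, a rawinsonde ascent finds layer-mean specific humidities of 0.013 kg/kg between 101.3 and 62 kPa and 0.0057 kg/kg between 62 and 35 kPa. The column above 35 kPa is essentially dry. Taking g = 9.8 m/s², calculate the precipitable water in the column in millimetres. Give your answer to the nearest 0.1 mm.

PW ≈ 67.8 mm

Precipitable water is the column-integrated vapour mass per unit area: PW = (1/g) Σ q̄ Δp, with q in kg/kg and Δp in Pa (1 kg/m² of water = 1 mm).
Layer 101.3–62 kPa: Δp = 393 hPa = 39300 Pa, q̄ = 0.013 kg/kg → 0.013 × 39300 / 9.8 = 52.13 mm
Layer 62–35 kPa: Δp = 270 hPa = 27000 Pa, q̄ = 0.0057 kg/kg → 0.0057 × 27000 / 9.8 = 15.70 mm
PW = 52.13 + 15.70 = 67.83 ≈ 67.8 mm.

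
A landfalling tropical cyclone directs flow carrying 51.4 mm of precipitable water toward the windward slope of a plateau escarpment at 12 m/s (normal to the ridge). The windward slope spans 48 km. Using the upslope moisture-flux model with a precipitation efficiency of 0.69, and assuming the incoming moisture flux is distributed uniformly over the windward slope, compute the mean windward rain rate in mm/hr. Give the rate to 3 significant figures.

R ≈ 31.9 mm/hr

Incoming column moisture flux per unit ridge length: F = V × PW = 12 × 51.4 = 616.8 mm·m/s.
Spread over the 48 km slope with efficiency ε = 0.69: R = ε·F/W = 0.69 × 616.8 / 48000 m = 8.866e-03 mm/s.
R = 8.866e-03 × 3600 = 31.9 mm/hr.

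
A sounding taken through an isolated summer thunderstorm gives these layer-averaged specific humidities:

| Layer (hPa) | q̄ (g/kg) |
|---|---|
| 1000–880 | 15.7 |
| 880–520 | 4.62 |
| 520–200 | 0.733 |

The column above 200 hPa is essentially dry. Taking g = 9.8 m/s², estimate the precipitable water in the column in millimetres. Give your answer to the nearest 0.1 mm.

PW ≈ 38.6 mm

Precipitable water is the column-integrated vapour mass per unit area: PW = (1/g) Σ q̄ Δp, with q in kg/kg and Δp in Pa (1 kg/m² of water = 1 mm).
Layer 1000–880 hPa: Δp = 120 hPa = 12000 Pa, q̄ = 0.0157 kg/kg → 0.0157 × 12000 / 9.8 = 19.22 mm
Layer 880–520 hPa: Δp = 360 hPa = 36000 Pa, q̄ = 0.00462 kg/kg → 0.00462 × 36000 / 9.8 = 16.97 mm
Layer 520–200 hPa: Δp = 320 hPa = 32000 Pa, q̄ = 0.000733 kg/kg → 0.000733 × 32000 / 9.8 = 2.39 mm
PW = 19.22 + 16.97 + 2.39 = 38.58 ≈ 38.6 mm.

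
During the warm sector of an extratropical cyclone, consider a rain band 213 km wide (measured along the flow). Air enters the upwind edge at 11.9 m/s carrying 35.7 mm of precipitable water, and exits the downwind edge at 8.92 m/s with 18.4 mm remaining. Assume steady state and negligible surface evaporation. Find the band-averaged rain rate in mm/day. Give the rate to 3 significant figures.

R ≈ 106 mm/day

Column moisture flux per unit crosswind length is F = V × PW.
Inflow: F_in = 11.9 × 35.7 = 424.83 mm·m/s
Outflow: F_out = 8.92 × 18.4 = 164.128 mm·m/s
Steady-state rate R = (F_in − F_out)/L = (424.83 − 164.128) / 213000 m = 1.224e-03 mm/s.
R = 1.224e-03 × 3600 × 24 = 106 mm/day.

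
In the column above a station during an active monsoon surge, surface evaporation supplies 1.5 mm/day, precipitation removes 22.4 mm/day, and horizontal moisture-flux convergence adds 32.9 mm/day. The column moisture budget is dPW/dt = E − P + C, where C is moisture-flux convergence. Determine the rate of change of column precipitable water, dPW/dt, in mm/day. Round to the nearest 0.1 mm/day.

dPW/dt = E − P + C = 1.5 − 22.4 + (32.9) = 12.0 mm/day.

dPW/dt ≈ 12.0 mm/day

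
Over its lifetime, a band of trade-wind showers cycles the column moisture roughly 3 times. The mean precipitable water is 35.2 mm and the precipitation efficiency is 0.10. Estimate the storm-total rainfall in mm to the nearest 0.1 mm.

rainfall ≈ 10.6 mm

Each cycle deposits ε × PW = 0.10 × 35.2 = 3.52 mm.
Over 3 cycles: 3 × 3.52 = 10.6 mm.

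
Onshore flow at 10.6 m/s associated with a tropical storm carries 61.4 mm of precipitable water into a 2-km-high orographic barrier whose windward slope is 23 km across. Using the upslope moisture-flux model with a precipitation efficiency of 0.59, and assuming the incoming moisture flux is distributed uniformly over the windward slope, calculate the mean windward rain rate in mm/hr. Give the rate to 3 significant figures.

R ≈ 60.1 mm/hr

Incoming column moisture flux per unit ridge length: F = V × PW = 10.6 × 61.4 = 650.84 mm·m/s.
Spread over the 23 km slope with efficiency ε = 0.59: R = ε·F/W = 0.59 × 650.84 / 23000 m = 1.670e-02 mm/s.
R = 1.670e-02 × 3600 = 60.1 mm/hr.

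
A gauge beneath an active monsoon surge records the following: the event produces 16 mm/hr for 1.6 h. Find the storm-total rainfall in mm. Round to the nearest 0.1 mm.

total ≈ 25.6 mm

Total = Σ Rᵢ Δtᵢ = 16 × 1.6
      = 25.6 = 25.6 mm.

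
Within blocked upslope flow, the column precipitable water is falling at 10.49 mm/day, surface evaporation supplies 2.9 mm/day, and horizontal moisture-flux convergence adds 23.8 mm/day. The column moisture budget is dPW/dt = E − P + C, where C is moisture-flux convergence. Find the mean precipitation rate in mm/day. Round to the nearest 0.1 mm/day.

dPW/dt = -10.49 mm/day.
P = E + C − dPW/dt = 2.9 + (23.8) − (-10.49) = 37.2 mm/day.

P ≈ 37.2 mm/day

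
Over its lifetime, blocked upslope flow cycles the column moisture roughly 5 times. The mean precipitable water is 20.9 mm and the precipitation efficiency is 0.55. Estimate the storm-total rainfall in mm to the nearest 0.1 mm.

rainfall ≈ 57.5 mm

Each cycle deposits ε × PW = 0.55 × 20.9 = 11.495 mm.
Over 5 cycles: 5 × 11.495 = 57.5 mm.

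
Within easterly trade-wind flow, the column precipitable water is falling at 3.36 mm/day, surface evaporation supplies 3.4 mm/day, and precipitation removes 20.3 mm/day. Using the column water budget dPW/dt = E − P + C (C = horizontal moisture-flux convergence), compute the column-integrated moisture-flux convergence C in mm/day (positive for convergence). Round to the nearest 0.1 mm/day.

C ≈ 13.5 mm/day

dPW/dt = -3.36 mm/day.
C = dPW/dt − E + P = (-3.36) − 3.4 + 20.3 = 13.5 mm/day.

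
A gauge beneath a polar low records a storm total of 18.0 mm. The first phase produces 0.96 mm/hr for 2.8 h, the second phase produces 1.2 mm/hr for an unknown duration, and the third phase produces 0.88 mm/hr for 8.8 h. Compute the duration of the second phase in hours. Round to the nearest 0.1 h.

duration ≈ 6.3 h

Known phases: 0.96 × 2.8 + 0.88 × 8.8 = 2.688 + 7.744 = 10.432 mm.
Remaining depth = 18.0 − 10.432 = 7.568 mm.
Duration = 7.568 / 1.2 = 6.3 h.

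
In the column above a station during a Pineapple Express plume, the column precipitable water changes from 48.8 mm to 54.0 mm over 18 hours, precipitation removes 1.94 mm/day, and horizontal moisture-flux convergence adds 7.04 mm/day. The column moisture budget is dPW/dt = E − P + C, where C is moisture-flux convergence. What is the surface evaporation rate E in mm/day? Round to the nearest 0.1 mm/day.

dPW/dt = (54.0 − 48.8) mm / (18/24 day) = +6.933 mm/day.
E = dPW/dt + P − C = (+6.933) + 1.94 − (7.04) = 1.8 mm/day.

E ≈ 1.8 mm/day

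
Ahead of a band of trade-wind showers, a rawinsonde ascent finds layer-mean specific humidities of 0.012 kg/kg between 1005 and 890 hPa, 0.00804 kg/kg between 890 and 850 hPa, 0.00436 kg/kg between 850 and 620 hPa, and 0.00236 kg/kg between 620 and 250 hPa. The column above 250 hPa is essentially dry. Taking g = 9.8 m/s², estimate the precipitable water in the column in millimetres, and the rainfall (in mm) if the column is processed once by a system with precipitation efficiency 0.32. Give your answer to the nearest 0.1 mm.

Precipitable water is the column-integrated vapour mass per unit area: PW = (1/g) Σ q̄ Δp, with q in kg/kg and Δp in Pa (1 kg/m² of water = 1 mm).
Layer 1005–890 hPa: Δp = 115 hPa = 11500 Pa, q̄ = 0.012 kg/kg → 0.012 × 11500 / 9.8 = 14.08 mm
Layer 890–850 hPa: Δp = 40 hPa = 4000 Pa, q̄ = 0.00804 kg/kg → 0.00804 × 4000 / 9.8 = 3.28 mm
Layer 850–620 hPa: Δp = 230 hPa = 23000 Pa, q̄ = 0.00436 kg/kg → 0.00436 × 23000 / 9.8 = 10.23 mm
Layer 620–250 hPa: Δp = 370 hPa = 37000 Pa, q̄ = 0.00236 kg/kg → 0.00236 × 37000 / 9.8 = 8.91 mm
PW = 14.08 + 3.28 + 10.23 + 8.91 = 36.50 ≈ 36.5 mm.
Rainfall = ε × PW = 0.32 × 36.5 = 11.7 mm.

PW ≈ 36.5 mm; rainfall ≈ 11.7 mm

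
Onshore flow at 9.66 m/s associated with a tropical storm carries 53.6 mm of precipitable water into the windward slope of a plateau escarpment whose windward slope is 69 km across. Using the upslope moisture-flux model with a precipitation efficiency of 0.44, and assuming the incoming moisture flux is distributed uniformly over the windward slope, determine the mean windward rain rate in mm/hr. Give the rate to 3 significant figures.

R ≈ 11.9 mm/hr

Incoming column moisture flux per unit ridge length: F = V × PW = 9.66 × 53.6 = 517.776 mm·m/s.
Spread over the 69 km slope with efficiency ε = 0.44: R = ε·F/W = 0.44 × 517.776 / 69000 m = 3.302e-03 mm/s.
R = 3.302e-03 × 3600 = 11.9 mm/hr.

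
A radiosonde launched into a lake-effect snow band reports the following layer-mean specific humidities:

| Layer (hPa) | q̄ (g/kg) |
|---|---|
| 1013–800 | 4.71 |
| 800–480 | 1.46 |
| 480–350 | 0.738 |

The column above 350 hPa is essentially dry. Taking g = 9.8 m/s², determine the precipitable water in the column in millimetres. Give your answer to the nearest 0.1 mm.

PW ≈ 16.0 mm

Precipitable water is the column-integrated vapour mass per unit area: PW = (1/g) Σ q̄ Δp, with q in kg/kg and Δp in Pa (1 kg/m² of water = 1 mm).
Layer 1013–800 hPa: Δp = 213 hPa = 21300 Pa, q̄ = 0.00471 kg/kg → 0.00471 × 21300 / 9.8 = 10.24 mm
Layer 800–480 hPa: Δp = 320 hPa = 32000 Pa, q̄ = 0.00146 kg/kg → 0.00146 × 32000 / 9.8 = 4.77 mm
Layer 480–350 hPa: Δp = 130 hPa = 13000 Pa, q̄ = 0.000738 kg/kg → 0.000738 × 13000 / 9.8 = 0.98 mm
PW = 10.24 + 4.77 + 0.98 = 15.99 ≈ 16.0 mm.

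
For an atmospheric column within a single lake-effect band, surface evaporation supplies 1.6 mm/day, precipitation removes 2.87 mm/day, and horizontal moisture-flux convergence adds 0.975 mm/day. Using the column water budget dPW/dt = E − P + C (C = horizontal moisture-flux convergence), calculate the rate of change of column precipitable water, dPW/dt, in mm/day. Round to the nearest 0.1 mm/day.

dPW/dt = E − P + C = 1.6 − 2.87 + (0.975) = -0.3 mm/day.

dPW/dt ≈ -0.3 mm/day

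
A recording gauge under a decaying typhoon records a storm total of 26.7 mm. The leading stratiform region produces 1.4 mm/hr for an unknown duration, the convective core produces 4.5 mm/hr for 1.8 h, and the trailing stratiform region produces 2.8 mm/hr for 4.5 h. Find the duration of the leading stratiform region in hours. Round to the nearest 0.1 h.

duration ≈ 4.3 h

Known phases: 4.5 × 1.8 + 2.8 × 4.5 = 8.1 + 12.6 = 20.7 mm.
Remaining depth = 26.7 − 20.7 = 6 mm.
Duration = 6 / 1.4 = 4.3 h.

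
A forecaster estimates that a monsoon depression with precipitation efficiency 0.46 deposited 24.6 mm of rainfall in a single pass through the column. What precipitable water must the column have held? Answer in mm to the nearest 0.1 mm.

PW = rainfall / ε = 24.6 / 0.46 = 53.5 mm.

PW ≈ 53.5 mm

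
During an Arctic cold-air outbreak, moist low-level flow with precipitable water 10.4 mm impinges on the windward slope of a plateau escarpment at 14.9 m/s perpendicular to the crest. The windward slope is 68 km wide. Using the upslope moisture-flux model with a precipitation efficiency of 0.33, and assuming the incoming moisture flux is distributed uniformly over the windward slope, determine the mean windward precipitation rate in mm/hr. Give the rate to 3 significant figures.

R ≈ 2.71 mm/hr

Incoming column moisture flux per unit ridge length: F = V × PW = 14.9 × 10.4 = 154.96 mm·m/s.
Spread over the 68 km slope with efficiency ε = 0.33: R = ε·F/W = 0.33 × 154.96 / 68000 m = 7.520e-04 mm/s.
R = 7.520e-04 × 3600 = 2.71 mm/hr.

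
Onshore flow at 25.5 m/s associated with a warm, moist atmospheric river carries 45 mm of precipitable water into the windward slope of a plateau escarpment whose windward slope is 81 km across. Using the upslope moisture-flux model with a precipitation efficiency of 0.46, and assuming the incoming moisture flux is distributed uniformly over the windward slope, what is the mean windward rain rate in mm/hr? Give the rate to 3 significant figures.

R ≈ 23.5 mm/hr

Incoming column moisture flux per unit ridge length: F = V × PW = 25.5 × 45 = 1147.5 mm·m/s.
Spread over the 81 km slope with efficiency ε = 0.46: R = ε·F/W = 0.46 × 1147.5 / 81000 m = 6.517e-03 mm/s.
R = 6.517e-03 × 3600 = 23.5 mm/hr.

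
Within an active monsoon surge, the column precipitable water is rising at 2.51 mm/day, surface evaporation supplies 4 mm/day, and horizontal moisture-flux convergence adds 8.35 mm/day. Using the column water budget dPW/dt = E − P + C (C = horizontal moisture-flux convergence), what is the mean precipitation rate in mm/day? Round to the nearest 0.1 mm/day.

P ≈ 9.8 mm/day

dPW/dt = +2.51 mm/day.
P = E + C − dPW/dt = 4 + (8.35) − (+2.51) = 9.8 mm/day.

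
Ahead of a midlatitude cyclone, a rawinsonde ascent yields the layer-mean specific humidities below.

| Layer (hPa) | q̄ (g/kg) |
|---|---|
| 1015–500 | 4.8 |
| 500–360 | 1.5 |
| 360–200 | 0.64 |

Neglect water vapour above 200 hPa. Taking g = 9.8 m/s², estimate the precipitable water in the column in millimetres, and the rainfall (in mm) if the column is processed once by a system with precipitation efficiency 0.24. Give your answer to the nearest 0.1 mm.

PW ≈ 28.4 mm; rainfall ≈ 6.8 mm

Precipitable water is the column-integrated vapour mass per unit area: PW = (1/g) Σ q̄ Δp, with q in kg/kg and Δp in Pa (1 kg/m² of water = 1 mm).
Layer 1015–500 hPa: Δp = 515 hPa = 51500 Pa, q̄ = 0.0048 kg/kg → 0.0048 × 51500 / 9.8 = 25.22 mm
Layer 500–360 hPa: Δp = 140 hPa = 14000 Pa, q̄ = 0.0015 kg/kg → 0.0015 × 14000 / 9.8 = 2.14 mm
Layer 360–200 hPa: Δp = 160 hPa = 16000 Pa, q̄ = 0.00064 kg/kg → 0.00064 × 16000 / 9.8 = 1.04 mm
PW = 25.22 + 2.14 + 1.04 = 28.40 ≈ 28.4 mm.
Rainfall = ε × PW = 0.24 × 28.4 = 6.8 mm.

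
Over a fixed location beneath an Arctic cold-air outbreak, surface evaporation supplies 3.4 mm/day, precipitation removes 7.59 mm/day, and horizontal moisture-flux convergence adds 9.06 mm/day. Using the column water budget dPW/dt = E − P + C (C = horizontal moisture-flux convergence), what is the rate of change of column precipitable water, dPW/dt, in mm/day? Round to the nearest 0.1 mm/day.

dPW/dt ≈ 4.9 mm/day

dPW/dt = E − P + C = 3.4 − 7.59 + (9.06) = 4.9 mm/day.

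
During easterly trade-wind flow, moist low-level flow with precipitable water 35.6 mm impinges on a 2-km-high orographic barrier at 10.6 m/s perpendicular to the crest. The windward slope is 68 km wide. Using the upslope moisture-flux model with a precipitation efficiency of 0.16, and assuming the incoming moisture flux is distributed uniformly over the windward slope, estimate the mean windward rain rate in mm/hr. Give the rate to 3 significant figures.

Incoming column moisture flux per unit ridge length: F = V × PW = 10.6 × 35.6 = 377.36 mm·m/s.
Spread over the 68 km slope with efficiency ε = 0.16: R = ε·F/W = 0.16 × 377.36 / 68000 m = 8.879e-04 mm/s.
R = 8.879e-04 × 3600 = 3.20 mm/hr.

R ≈ 3.20 mm/hr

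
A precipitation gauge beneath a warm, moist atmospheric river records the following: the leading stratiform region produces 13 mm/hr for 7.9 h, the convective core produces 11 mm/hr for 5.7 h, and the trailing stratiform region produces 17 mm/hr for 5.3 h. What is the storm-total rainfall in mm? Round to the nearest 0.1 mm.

total ≈ 255.5 mm

Total = Σ Rᵢ Δtᵢ = 13 × 7.9 + 11 × 5.7 + 17 × 5.3
      = 102.7 + 62.7 + 90.1 = 255.5 mm.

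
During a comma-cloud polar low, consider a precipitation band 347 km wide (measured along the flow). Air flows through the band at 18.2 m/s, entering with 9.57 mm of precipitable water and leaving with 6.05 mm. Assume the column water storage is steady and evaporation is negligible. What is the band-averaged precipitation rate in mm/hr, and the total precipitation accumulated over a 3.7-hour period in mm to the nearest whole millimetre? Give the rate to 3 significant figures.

R ≈ 0.665 mm/hr; total ≈ 2 mm

Column moisture flux per unit crosswind length is F = V × PW.
Inflow: F_in = 18.2 × 9.57 = 174.174 mm·m/s
Outflow: F_out = 18.2 × 6.05 = 110.11 mm·m/s
Steady-state rate R = (F_in − F_out)/L = (174.174 − 110.11) / 347000 m = 1.846e-04 mm/s.
R = 1.846e-04 × 3600 = 0.665 mm/hr.
Over 3.7 h: total = 0.665 × 3.7 = 2.4605 ≈ 2 mm.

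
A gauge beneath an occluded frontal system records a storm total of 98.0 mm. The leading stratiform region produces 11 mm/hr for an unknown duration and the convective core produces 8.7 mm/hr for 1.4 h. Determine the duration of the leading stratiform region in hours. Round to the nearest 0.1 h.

duration ≈ 7.8 h

Known phases: 8.7 × 1.4 = 12.18 mm.
Remaining depth = 98.0 − 12.18 = 85.82 mm.
Duration = 85.82 / 11 = 7.8 h.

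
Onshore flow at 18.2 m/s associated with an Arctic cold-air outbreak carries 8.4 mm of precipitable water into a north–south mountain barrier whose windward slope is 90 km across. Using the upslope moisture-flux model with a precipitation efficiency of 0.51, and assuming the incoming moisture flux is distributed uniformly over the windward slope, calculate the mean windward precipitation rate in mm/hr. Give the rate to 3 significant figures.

R ≈ 3.12 mm/hr

Incoming column moisture flux per unit ridge length: F = V × PW = 18.2 × 8.4 = 152.88 mm·m/s.
Spread over the 90 km slope with efficiency ε = 0.51: R = ε·F/W = 0.51 × 152.88 / 90000 m = 8.663e-04 mm/s.
R = 8.663e-04 × 3600 = 3.12 mm/hr.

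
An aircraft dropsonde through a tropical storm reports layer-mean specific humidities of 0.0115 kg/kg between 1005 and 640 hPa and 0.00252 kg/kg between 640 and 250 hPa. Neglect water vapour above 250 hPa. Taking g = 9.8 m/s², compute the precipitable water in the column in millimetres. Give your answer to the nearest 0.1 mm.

PW ≈ 52.9 mm

Precipitable water is the column-integrated vapour mass per unit area: PW = (1/g) Σ q̄ Δp, with q in kg/kg and Δp in Pa (1 kg/m² of water = 1 mm).
Layer 1005–640 hPa: Δp = 365 hPa = 36500 Pa, q̄ = 0.0115 kg/kg → 0.0115 × 36500 / 9.8 = 42.83 mm
Layer 640–250 hPa: Δp = 390 hPa = 39000 Pa, q̄ = 0.00252 kg/kg → 0.00252 × 39000 / 9.8 = 10.03 mm
PW = 42.83 + 10.03 = 52.86 ≈ 52.9 mm.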